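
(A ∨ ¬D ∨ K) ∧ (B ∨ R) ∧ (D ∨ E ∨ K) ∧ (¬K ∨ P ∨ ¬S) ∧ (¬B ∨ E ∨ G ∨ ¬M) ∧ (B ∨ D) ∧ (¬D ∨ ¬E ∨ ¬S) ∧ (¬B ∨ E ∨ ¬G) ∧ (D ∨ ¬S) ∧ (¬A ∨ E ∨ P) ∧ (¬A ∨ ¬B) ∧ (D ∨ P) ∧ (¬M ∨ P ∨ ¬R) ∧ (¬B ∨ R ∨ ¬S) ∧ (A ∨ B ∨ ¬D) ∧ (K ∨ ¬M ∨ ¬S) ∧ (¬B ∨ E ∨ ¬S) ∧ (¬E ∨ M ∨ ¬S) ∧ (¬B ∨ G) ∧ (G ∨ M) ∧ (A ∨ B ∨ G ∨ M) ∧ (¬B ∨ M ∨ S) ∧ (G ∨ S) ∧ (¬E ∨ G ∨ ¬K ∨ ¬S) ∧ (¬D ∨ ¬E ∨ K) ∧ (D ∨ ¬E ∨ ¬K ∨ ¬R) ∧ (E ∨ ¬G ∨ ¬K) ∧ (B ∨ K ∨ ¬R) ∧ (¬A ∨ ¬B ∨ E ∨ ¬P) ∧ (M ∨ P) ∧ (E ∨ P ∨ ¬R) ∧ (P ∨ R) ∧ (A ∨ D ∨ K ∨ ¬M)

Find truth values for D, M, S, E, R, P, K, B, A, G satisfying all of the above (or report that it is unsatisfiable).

Set D = True.
Set M = True.
Set S = True.
  then (¬D ∨ ¬E ∨ ¬S) forces E = False.
  then (K ∨ ¬M ∨ ¬S) forces K = True.
  then (¬B ∨ E ∨ ¬S) forces B = False.
  then (E ∨ ¬G ∨ ¬K) forces G = False.
  then (B ∨ R) forces R = True.
  then (¬K ∨ P ∨ ¬S) forces P = True.
  then (A ∨ B ∨ ¬D) forces A = True.
All clauses satisfied.

D = True, M = True, S = True, E = False, R = True, P = True, K = True, B = False, A = True, G = False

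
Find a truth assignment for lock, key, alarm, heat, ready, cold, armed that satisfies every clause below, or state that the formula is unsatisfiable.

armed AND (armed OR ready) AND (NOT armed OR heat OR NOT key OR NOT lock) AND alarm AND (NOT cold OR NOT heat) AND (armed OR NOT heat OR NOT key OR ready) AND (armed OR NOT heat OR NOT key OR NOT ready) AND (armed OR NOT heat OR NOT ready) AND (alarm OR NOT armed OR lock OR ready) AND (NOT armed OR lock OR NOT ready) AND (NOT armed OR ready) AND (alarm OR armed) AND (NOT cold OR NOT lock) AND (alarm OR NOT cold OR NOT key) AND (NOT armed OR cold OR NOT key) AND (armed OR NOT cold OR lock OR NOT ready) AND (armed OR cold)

lock = True, key = False, alarm = True, heat = False, ready = True, cold = False, armed = True

Unit clause (armed) forces armed = True.
Unit clause (alarm) forces alarm = True.
In (NOT armed OR ready) only ready is left, so ready = True.
In (NOT armed OR lock OR NOT ready) only lock is left, so lock = True.
In (NOT cold OR NOT lock) only NOT cold is left, so cold = False.
In (NOT armed OR cold OR NOT key) only NOT key is left, so key = False.
Set heat = False.
All clauses satisfied.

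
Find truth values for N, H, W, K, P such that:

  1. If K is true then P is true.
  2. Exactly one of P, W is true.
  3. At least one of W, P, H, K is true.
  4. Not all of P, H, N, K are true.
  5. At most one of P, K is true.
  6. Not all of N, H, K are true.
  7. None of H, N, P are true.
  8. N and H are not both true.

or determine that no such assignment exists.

N = False, H = False, W = True, K = False, P = False

  (1) K=F ⇒ P: vacuous ✓
  (2) {P, W}: 1 true — exactly one ✓
  (3) {W, P, H, K}: 1 true — at least one ✓
  (4) {P, H, N, K}: 0/4 true — not all ✓
  (5) {P, K}: 0 true — at most one ✓
  (6) {N, H, K}: 0/3 true — not all ✓
  (7) {H, N, P}: 0 true — none ✓
  (8) N=F, H=F — not both ✓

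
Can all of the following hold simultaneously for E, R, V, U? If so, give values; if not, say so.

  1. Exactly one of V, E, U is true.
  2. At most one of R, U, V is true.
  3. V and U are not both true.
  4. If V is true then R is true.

E = False; R = False; V = False; U = True

  (1) {V, E, U}: 1 true — exactly one ✓
  (2) {R, U, V}: 1 true — at most one ✓
  (3) V=F, U=T — not both ✓
  (4) V=F ⇒ R: vacuous ✓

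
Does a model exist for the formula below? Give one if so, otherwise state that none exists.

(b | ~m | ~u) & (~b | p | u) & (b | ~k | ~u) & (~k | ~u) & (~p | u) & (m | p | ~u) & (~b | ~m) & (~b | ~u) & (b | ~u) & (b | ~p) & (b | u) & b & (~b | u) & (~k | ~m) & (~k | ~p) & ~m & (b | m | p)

Case m = True:
  Clause (~m) is falsified — contradiction.
Case m = False:
  (b) forces b = True.
  (~b | ~u) forces u = False.
  Clause (~b | u) is falsified — contradiction.
Both cases fail, so the formula is unsatisfiable.

Unsatisfiable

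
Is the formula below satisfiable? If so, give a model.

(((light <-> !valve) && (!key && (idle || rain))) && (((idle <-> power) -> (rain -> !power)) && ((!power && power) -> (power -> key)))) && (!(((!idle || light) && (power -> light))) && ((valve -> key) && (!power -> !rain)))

Unsatisfiable — no assignment works.

Case light = True: the conjunct !(((!idle || light) && (power -> light))) becomes !((True && True)) = False.
Case light = False: the formula simplifies to ((valve && (!key && (idle || rain))) && (((idle <-> power) -> (rain -> !power)) && ((!power && power) -> (power -> key)))) && (!((!idle && !power)) && ((valve -> key) && (!power -> !rain))).
  power = True: simplifies to ((valve && (!key && (idle || rain))) && (idle -> !rain)) && (valve -> key).
    valve = True: simplifies to ((!key && (idle || rain)) && (idle -> !rain)) && key.
      key = True: the conjunct !key is False.
      key = False: the conjunct key is False.
    valve = False: the conjunct valve is False.
  power = False: simplifies to (valve && (!key && (idle || rain))) && (!(!idle) && ((valve -> key) && !rain)).
    idle = True: simplifies to (valve && !key) && ((valve -> key) && !rain).
      valve = True: simplifies to !key && (key && !rain).
        key = True: the conjunct !key is False.
        key = False: the conjunct key is False.
      valve = False: the conjunct valve is False.
    idle = False: the conjunct !(!idle) becomes !(!False) = False.
Both cases fail — unsatisfiable.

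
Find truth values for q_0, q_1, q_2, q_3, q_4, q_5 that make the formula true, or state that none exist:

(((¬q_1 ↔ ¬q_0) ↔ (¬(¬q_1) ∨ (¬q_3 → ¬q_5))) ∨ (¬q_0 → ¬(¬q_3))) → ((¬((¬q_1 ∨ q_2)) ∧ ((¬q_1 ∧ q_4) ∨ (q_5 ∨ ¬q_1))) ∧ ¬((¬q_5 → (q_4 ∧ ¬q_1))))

q_0: False; q_1: True; q_2: True; q_3: False; q_4: False; q_5: True

  (((¬q_1 ↔ ¬q_0) ↔ (¬(¬q_1) ∨ (¬q_3 → ¬q_5))) ∨ (¬q_0 → ¬(¬q_3))) → ((¬((¬q_1 ∨ q_2)) ∧ ((¬q_1 ∧ q_4) ∨ (q_5 ∨ ¬q_1))) ∧ ¬((¬q_5 → (q_4 ∧ ¬q_1)))) = True
    ((¬q_1 ↔ ¬q_0) ↔ (¬(¬q_1) ∨ (¬q_3 → ¬q_5))) ∨ (¬q_0 → ¬(¬q_3)) = False
      (¬q_1 ↔ ¬q_0) ↔ (¬(¬q_1) ∨ (¬q_3 → ¬q_5)) = False
        ¬q_1 ↔ ¬q_0 = False
          ¬q_1 = False
          ¬q_0 = True
        ¬(¬q_1) ∨ (¬q_3 → ¬q_5) = True
          ¬(¬q_1) = True
            ¬q_1 = False
          ¬q_3 → ¬q_5 = False
            ¬q_3 = True
            ¬q_5 = False
      ¬q_0 → ¬(¬q_3) = False
        ¬q_0 = True
        ¬(¬q_3) = False
          ¬q_3 = True
    (¬((¬q_1 ∨ q_2)) ∧ ((¬q_1 ∧ q_4) ∨ (q_5 ∨ ¬q_1))) ∧ ¬((¬q_5 → (q_4 ∧ ¬q_1))) = False
      ¬((¬q_1 ∨ q_2)) ∧ ((¬q_1 ∧ q_4) ∨ (q_5 ∨ ¬q_1)) = False
        ¬((¬q_1 ∨ q_2)) = False
          ¬q_1 ∨ q_2 = True
            ¬q_1 = False
        (¬q_1 ∧ q_4) ∨ (q_5 ∨ ¬q_1) = True
          ¬q_1 ∧ q_4 = False
            ¬q_1 = False
          q_5 ∨ ¬q_1 = True
            ¬q_1 = False
      ¬((¬q_5 → (q_4 ∧ ¬q_1))) = False
        ¬q_5 → (q_4 ∧ ¬q_1) = True
          ¬q_5 = False
          q_4 ∧ ¬q_1 = False
            ¬q_1 = False
The formula evaluates to True.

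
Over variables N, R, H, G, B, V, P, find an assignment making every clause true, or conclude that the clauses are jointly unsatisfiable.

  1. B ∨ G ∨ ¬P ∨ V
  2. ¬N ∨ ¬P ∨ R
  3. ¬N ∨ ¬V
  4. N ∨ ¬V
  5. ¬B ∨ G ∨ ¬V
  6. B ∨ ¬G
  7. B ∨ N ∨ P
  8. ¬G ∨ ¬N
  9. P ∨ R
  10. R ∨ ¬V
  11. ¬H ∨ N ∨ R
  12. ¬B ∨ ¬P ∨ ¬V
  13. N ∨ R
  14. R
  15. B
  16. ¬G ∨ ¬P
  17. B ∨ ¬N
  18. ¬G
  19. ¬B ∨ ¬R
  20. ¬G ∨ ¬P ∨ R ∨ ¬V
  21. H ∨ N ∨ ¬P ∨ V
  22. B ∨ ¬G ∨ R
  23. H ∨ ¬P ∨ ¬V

Case R = True:
  (B) forces B = True.
  Clause (¬B ∨ ¬R) is falsified — contradiction.
Case R = False:
  Clause (R) is falsified — contradiction.
Both cases fail, so the formula is unsatisfiable.

No satisfying assignment exists.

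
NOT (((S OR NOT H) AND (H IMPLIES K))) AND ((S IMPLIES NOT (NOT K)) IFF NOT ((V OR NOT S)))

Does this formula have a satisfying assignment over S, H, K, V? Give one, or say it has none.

S = True; H = True; K = False; V = True

  NOT (((S OR NOT H) AND (H IMPLIES K))) = True
    (S OR NOT H) AND (H IMPLIES K) = False
      S OR NOT H = True
        NOT H = False
      H IMPLIES K = False
  (S IMPLIES NOT (NOT K)) IFF NOT ((V OR NOT S)) = True
    S IMPLIES NOT (NOT K) = False
      NOT (NOT K) = False
        NOT K = True
    NOT ((V OR NOT S)) = False
      V OR NOT S = True
        NOT S = False
Both conjuncts True, so the formula holds.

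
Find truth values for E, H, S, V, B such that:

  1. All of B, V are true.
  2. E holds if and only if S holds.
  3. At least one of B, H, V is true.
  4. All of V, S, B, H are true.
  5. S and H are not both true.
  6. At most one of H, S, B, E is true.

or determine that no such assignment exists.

UNSATISFIABLE

Case H = True:
  (1) forces B = True.
  Constraint (6) is violated (H=T, B=T) — contradiction.
Case H = False:
  Constraint (4) is violated (H=F) — contradiction.
Both cases fail — unsatisfiable.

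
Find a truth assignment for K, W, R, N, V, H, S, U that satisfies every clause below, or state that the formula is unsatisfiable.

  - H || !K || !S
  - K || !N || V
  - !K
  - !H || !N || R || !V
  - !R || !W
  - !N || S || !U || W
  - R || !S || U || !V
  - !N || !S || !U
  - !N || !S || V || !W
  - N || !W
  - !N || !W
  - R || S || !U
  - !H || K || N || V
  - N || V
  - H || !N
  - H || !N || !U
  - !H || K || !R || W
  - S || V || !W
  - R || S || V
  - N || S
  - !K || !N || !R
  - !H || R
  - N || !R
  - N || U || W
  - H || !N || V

K: False; W: False; R: False; N: False; V: True; H: False; S: True; U: True

Unit clause (!K) forces K = False.
Try W = True:
  (!R || !W) forces R = False.
  (N || !W) forces N = True.
  clause (!N || !W) is falsified — backtrack.
So W = False.
Try R = True:
  (!H || K || !R || W) forces H = False.
  (H || !N) forces N = False.
  clause (N || !R) is falsified — backtrack.
So R = False.
  then (!H || R) forces H = False.
  then (H || !N) forces N = False.
  then (N || S) forces S = True.
  then (N || U || W) forces U = True.
  then (N || V) forces V = True.
All clauses satisfied.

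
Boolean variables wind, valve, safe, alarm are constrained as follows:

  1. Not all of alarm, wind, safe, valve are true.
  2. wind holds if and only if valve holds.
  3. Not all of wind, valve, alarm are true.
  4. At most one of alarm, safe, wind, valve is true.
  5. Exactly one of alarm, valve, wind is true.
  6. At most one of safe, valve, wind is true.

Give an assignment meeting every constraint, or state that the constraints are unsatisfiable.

wind = False, valve = False, safe = False, alarm = True

  (1) {alarm, wind, safe, valve}: 1/4 true — not all ✓
  (2) wind=F, valve=F — same ✓
  (3) {wind, valve, alarm}: 1/3 true — not all ✓
  (4) {alarm, safe, wind, valve}: 1 true — at most one ✓
  (5) {alarm, valve, wind}: 1 true — exactly one ✓
  (6) {safe, valve, wind}: 0 true — at most one ✓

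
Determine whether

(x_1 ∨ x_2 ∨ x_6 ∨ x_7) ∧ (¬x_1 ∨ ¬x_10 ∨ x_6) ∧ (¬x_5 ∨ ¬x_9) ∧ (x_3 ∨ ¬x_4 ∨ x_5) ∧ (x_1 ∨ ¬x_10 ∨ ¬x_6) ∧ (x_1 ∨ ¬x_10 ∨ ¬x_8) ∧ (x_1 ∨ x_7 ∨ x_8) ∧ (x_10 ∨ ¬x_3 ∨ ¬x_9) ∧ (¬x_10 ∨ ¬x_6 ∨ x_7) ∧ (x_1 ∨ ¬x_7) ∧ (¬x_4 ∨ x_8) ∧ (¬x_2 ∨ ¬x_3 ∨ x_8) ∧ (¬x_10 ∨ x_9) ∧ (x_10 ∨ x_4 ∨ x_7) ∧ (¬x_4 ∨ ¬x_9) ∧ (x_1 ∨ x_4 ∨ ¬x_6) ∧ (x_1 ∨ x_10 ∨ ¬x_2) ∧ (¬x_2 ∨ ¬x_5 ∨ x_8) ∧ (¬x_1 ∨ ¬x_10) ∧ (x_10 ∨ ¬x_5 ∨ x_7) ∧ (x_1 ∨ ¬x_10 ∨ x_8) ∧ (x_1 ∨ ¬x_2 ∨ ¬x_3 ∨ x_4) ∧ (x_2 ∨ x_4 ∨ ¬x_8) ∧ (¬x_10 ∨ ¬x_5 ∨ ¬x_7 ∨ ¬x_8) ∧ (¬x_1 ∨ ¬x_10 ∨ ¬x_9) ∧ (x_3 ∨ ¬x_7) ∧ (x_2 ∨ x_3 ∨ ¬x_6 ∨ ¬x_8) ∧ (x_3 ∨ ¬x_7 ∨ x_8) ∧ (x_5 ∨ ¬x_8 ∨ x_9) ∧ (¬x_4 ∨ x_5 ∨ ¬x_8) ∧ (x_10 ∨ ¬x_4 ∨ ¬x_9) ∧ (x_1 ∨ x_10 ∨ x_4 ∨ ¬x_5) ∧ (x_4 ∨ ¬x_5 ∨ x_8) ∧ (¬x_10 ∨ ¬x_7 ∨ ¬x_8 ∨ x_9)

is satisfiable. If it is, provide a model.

x_1=T, x_2=T, x_3=T, x_4=F, x_5=T, x_6=F, x_7=T, x_8=T, x_9=F, x_10=F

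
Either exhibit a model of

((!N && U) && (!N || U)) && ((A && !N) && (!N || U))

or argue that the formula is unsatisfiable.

U=T; A=T; N=F

  (!N && U) && (!N || U) = True
    !N && U = True
      !N = True
    !N || U = True
      !N = True
  (A && !N) && (!N || U) = True
    A && !N = True
      !N = True
    !N || U = True
      !N = True
Both conjuncts True, so the formula holds.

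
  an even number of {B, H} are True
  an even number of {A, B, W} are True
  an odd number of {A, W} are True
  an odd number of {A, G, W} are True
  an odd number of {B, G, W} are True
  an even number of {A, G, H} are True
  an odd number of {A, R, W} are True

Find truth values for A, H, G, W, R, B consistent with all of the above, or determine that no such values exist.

A = True, H = True, G = False, W = False, R = False, B = True

{B, H}: 2 true → even ✓
{A, B, W}: 2 true → even ✓
{A, W}: 1 true → odd ✓
{A, G, W}: 1 true → odd ✓
{B, G, W}: 1 true → odd ✓
{A, G, H}: 2 true → even ✓
{A, R, W}: 1 true → odd ✓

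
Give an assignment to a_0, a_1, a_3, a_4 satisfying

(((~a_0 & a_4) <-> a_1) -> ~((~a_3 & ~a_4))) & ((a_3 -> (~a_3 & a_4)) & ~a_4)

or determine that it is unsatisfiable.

a_0 = False; a_1 = True; a_3 = False; a_4 = False

  ((~a_0 & a_4) <-> a_1) -> ~((~a_3 & ~a_4)) = True
    (~a_0 & a_4) <-> a_1 = False
      ~a_0 & a_4 = False
        ~a_0 = True
    ~((~a_3 & ~a_4)) = False
      ~a_3 & ~a_4 = True
        ~a_3 = True
        ~a_4 = True
  (a_3 -> (~a_3 & a_4)) & ~a_4 = True
    a_3 -> (~a_3 & a_4) = True
      ~a_3 & a_4 = False
        ~a_3 = True
    ~a_4 = True
Both conjuncts True, so the formula holds.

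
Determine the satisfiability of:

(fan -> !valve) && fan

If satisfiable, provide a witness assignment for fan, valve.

fan = True; valve = False

  fan -> !valve = True
    !valve = True
Both conjuncts True, so the formula holds.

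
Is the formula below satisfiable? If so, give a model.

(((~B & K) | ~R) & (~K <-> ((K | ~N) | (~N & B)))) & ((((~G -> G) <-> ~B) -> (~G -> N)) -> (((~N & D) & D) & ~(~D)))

K = False, N = False, B = True, D = True, R = False, G = False

  ((~B & K) | ~R) & (~K <-> ((K | ~N) | (~N & B))) = True
    (~B & K) | ~R = True
      ~B & K = False
        ~B = False
      ~R = True
    ~K <-> ((K | ~N) | (~N & B)) = True
      ~K = True
      (K | ~N) | (~N & B) = True
        K | ~N = True
          ~N = True
        ~N & B = True
          ~N = True
  (((~G -> G) <-> ~B) -> (~G -> N)) -> (((~N & D) & D) & ~(~D)) = True
    ((~G -> G) <-> ~B) -> (~G -> N) = False
      (~G -> G) <-> ~B = True
        ~G -> G = False
          ~G = True
        ~B = False
      ~G -> N = False
        ~G = True
    ((~N & D) & D) & ~(~D) = True
      (~N & D) & D = True
        ~N & D = True
          ~N = True
      ~(~D) = True
        ~D = False
Both conjuncts True, so the formula holds.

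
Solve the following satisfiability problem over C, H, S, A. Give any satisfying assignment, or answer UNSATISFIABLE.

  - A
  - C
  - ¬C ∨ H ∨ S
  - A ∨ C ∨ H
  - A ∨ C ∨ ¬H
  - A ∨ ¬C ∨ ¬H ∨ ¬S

Unit clause (A) forces A = True.
Unit clause (C) forces C = True.
Set H = False.
  then (¬C ∨ H ∨ S) forces S = True.
Check each clause:
  (A): A holds.
  (C): C holds.
  (¬C ∨ H ∨ S): S holds.
  (A ∨ C ∨ H): A holds.
  (A ∨ C ∨ ¬H): A holds.
  (A ∨ ¬C ∨ ¬H ∨ ¬S): A holds.
All clauses satisfied.

C = True; H = False; S = True; A = True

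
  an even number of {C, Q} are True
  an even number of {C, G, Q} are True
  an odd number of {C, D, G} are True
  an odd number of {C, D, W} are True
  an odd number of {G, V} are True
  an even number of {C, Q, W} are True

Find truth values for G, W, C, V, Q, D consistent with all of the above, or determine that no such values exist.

G: False, W: False, C: True, V: True, Q: True, D: False

{C, Q}: 2 true → even ✓
{C, G, Q}: 2 true → even ✓
{C, D, G}: 1 true → odd ✓
{C, D, W}: 1 true → odd ✓
{G, V}: 1 true → odd ✓
{C, Q, W}: 2 true → even ✓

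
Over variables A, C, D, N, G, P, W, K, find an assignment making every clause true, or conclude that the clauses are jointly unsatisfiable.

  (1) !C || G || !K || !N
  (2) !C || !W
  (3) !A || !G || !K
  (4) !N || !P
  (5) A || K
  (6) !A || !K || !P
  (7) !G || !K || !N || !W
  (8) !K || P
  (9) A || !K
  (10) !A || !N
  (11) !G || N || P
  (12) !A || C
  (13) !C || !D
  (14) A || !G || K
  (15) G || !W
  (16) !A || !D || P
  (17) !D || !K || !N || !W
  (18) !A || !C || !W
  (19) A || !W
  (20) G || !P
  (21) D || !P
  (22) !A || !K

Try A = False:
  (A || K) forces K = True.
  clause (A || !K) is falsified — backtrack.
So A = True.
  then (!A || !N) forces N = False.
  then (!A || C) forces C = True.
  then (!C || !D) forces D = False.
  then (!A || !C || !W) forces W = False.
  then (D || !P) forces P = False.
  then (!A || !K) forces K = False.
  then (!G || N || P) forces G = False.
All clauses satisfied.

A=T, C=T, D=F, N=F, G=F, P=F, W=F, K=F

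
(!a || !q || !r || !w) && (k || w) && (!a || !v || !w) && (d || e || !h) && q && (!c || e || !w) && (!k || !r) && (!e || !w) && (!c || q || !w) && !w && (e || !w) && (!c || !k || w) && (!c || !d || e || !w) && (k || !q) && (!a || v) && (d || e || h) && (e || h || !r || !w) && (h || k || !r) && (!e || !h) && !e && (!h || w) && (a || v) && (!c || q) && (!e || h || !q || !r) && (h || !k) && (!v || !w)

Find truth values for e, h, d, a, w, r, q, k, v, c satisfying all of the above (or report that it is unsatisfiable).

UNSATISFIABLE

Case h = True:
  (q) forces q = True.
  (!w) forces w = False.
  Clause (!h || w) is falsified — contradiction.
Case h = False:
  (q) forces q = True.
  (!w) forces w = False.
  (k || w) forces k = True.
  Clause (h || !k) is falsified — contradiction.
Both cases fail, so the formula is unsatisfiable.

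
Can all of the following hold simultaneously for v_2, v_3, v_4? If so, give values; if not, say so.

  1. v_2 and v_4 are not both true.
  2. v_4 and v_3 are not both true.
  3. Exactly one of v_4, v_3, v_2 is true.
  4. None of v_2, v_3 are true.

v_2=F, v_3=F, v_4=T

  (1) v_2=F, v_4=T — not both ✓
  (2) v_4=T, v_3=F — not both ✓
  (3) {v_4, v_3, v_2}: 1 true — exactly one ✓
  (4) {v_2, v_3}: 0 true — none ✓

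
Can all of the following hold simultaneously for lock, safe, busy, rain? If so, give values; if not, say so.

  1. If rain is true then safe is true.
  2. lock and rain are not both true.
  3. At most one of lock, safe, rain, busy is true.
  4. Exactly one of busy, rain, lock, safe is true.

lock=F; safe=T; busy=F; rain=F

  (1) rain=F ⇒ safe: vacuous ✓
  (2) lock=F, rain=F — not both ✓
  (3) {lock, safe, rain, busy}: 1 true — at most one ✓
  (4) {busy, rain, lock, safe}: 1 true — exactly one ✓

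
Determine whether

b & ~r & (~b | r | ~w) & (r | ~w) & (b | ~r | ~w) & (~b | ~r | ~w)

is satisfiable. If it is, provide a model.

b: True, w: False, r: False

Unit clause (b) forces b = True.
Unit clause (~r) forces r = False.
In (~b | r | ~w) only ~w is left, so w = False.
Check each clause:
  (b): b holds.
  (~r): ~r holds.
  (~b | r | ~w): ~w holds.
  (r | ~w): ~w holds.
  (b | ~r | ~w): b holds.
  (~b | ~r | ~w): ~r holds.
All clauses satisfied.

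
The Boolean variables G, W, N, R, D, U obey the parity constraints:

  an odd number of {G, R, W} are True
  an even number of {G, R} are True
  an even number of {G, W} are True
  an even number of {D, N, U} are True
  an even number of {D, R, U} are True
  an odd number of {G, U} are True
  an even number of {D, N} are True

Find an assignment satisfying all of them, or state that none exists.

G = True, W = True, N = True, R = True, D = True, U = False

{G, R, W}: 3 true → odd ✓
{G, R}: 2 true → even ✓
{G, W}: 2 true → even ✓
{D, N, U}: 2 true → even ✓
{D, R, U}: 2 true → even ✓
{G, U}: 1 true → odd ✓
{D, N}: 2 true → even ✓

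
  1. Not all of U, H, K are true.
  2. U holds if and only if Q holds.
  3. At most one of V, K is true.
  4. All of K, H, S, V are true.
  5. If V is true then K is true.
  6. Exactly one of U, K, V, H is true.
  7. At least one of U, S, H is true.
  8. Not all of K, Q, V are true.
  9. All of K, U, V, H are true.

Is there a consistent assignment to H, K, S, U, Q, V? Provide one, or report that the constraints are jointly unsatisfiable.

Case H = True:
  (4) forces K = True.
  Constraint (6) is violated (K=T, H=T) — contradiction.
Case H = False:
  Constraint (4) is violated (H=F) — contradiction.
Both cases fail — unsatisfiable.

Unsatisfiable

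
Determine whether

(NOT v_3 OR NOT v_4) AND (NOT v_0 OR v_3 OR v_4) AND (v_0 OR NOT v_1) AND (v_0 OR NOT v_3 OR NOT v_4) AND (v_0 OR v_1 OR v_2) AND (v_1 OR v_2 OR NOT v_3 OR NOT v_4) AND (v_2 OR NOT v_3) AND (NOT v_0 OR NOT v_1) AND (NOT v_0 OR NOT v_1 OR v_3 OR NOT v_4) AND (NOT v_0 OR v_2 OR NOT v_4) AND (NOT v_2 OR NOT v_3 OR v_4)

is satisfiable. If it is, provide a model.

Set v_0 = True.
  then (NOT v_0 OR NOT v_1) forces v_1 = False.
Try v_2 = False:
  (v_2 OR NOT v_3) forces v_3 = False.
  (NOT v_0 OR v_3 OR v_4) forces v_4 = True.
  clause (NOT v_0 OR v_2 OR NOT v_4) is falsified — backtrack.
So v_2 = True.
Set v_3 = False.
  then (NOT v_0 OR v_3 OR v_4) forces v_4 = True.
All clauses satisfied.

v_0: True; v_1: False; v_2: True; v_3: False; v_4: True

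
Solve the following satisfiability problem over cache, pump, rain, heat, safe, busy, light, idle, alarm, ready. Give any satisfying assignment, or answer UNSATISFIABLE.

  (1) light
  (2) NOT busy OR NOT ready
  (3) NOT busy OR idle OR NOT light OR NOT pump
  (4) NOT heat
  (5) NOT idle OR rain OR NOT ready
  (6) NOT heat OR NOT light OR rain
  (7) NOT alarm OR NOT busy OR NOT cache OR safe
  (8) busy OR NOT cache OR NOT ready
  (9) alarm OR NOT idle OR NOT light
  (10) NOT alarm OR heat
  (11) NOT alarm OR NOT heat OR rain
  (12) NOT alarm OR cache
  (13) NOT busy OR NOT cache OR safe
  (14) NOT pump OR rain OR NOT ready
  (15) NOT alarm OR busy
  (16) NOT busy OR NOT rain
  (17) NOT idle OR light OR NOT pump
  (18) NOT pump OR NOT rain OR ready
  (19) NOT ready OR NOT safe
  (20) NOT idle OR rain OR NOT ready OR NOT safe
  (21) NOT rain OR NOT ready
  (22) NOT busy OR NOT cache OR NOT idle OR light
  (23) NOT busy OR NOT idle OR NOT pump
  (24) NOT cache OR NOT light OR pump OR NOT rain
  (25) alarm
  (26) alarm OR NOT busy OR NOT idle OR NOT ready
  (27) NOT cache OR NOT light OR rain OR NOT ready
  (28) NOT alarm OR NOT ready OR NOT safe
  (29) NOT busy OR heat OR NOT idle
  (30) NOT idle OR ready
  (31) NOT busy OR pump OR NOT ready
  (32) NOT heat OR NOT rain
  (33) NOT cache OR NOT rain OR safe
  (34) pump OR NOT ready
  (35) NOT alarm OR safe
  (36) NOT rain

Case heat = True:
  Clause (NOT heat) is falsified — contradiction.
Case heat = False:
  (light) forces light = True.
  (NOT alarm OR heat) forces alarm = False.
  Clause (alarm) is falsified — contradiction.
Both cases fail, so the formula is unsatisfiable.

Unsatisfiable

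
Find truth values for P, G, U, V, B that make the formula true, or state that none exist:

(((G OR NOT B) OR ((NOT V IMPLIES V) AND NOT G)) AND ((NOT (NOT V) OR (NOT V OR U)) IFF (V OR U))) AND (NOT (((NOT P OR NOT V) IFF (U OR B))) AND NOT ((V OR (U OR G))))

Case V = True: the conjunct NOT ((V OR (U OR G))) becomes NOT ((True OR (U OR G))) = False.
Case V = False: the formula simplifies to ((G OR NOT B) AND U) AND (NOT ((U OR B)) AND NOT ((U OR G))).
  U = True: the conjunct NOT ((U OR B)) becomes NOT ((True OR B)) = False.
  U = False: the conjunct U is False.
Both cases fail — unsatisfiable.

Unsatisfiable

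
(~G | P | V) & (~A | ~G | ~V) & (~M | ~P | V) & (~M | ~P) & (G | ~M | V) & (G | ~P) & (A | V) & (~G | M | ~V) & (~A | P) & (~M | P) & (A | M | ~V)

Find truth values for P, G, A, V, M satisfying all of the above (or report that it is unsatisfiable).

P = True, G = True, A = True, V = False, M = False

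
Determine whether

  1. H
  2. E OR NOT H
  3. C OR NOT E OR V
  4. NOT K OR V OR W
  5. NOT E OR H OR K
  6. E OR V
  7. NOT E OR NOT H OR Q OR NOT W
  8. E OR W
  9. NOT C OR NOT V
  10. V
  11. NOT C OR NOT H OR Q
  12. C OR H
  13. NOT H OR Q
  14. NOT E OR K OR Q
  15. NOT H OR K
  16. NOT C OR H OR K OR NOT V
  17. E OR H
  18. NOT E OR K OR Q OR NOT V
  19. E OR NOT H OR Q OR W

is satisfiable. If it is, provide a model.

Unit clause (H) forces H = True.
In (E OR NOT H) only E is left, so E = True.
Unit clause (V) forces V = True.
In (NOT H OR Q) only Q is left, so Q = True.
In (NOT H OR K) only K is left, so K = True.
In (NOT C OR NOT V) only NOT C is left, so C = False.
Set W = True.
All clauses satisfied.

K = True; W = True; V = True; H = True; E = True; C = False; Q = True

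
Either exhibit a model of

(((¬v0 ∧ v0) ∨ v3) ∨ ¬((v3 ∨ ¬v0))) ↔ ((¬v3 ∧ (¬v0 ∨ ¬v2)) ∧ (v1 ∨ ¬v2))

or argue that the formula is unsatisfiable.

v0 = True, v1 = False, v2 = False, v3 = False

  (((¬v0 ∧ v0) ∨ v3) ∨ ¬((v3 ∨ ¬v0))) ↔ ((¬v3 ∧ (¬v0 ∨ ¬v2)) ∧ (v1 ∨ ¬v2)) = True
    ((¬v0 ∧ v0) ∨ v3) ∨ ¬((v3 ∨ ¬v0)) = True
      (¬v0 ∧ v0) ∨ v3 = False
        ¬v0 ∧ v0 = False
          ¬v0 = False
      ¬((v3 ∨ ¬v0)) = True
        v3 ∨ ¬v0 = False
          ¬v0 = False
    (¬v3 ∧ (¬v0 ∨ ¬v2)) ∧ (v1 ∨ ¬v2) = True
      ¬v3 ∧ (¬v0 ∨ ¬v2) = True
        ¬v3 = True
        ¬v0 ∨ ¬v2 = True
          ¬v0 = False
          ¬v2 = True
      v1 ∨ ¬v2 = True
        ¬v2 = True
The formula evaluates to True.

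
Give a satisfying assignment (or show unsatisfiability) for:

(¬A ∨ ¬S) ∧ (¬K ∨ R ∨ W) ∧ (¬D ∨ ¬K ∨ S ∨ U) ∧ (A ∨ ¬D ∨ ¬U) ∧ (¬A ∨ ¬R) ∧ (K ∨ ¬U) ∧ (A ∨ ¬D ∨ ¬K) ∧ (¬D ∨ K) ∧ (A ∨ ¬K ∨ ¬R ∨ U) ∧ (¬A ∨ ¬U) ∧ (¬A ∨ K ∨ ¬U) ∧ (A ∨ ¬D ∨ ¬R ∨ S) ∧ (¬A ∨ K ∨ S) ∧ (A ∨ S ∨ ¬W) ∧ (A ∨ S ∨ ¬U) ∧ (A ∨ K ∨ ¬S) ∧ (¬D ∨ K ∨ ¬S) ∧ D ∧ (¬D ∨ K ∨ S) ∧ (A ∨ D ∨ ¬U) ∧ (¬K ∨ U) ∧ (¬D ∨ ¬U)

Case D = True:
  (¬D ∨ K) forces K = True.
  (A ∨ ¬D ∨ ¬K) forces A = True.
  (¬A ∨ ¬S) forces S = False.
  (¬D ∨ ¬K ∨ S ∨ U) forces U = True.
  Clause (¬A ∨ ¬U) is falsified — contradiction.
Case D = False:
  Clause (D) is falsified — contradiction.
Both cases fail, so the formula is unsatisfiable.

UNSATISFIABLE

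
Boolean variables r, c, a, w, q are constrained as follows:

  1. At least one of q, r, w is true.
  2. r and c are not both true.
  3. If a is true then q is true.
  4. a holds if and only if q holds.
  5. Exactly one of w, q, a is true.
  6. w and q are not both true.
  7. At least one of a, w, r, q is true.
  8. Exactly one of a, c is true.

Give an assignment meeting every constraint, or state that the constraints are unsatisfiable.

r: False, c: True, a: False, w: True, q: False

  (1) {q, r, w}: 1 true — at least one ✓
  (2) r=F, c=T — not both ✓
  (3) a=F ⇒ q: vacuous ✓
  (4) a=F, q=F — same ✓
  (5) {w, q, a}: 1 true — exactly one ✓
  (6) w=T, q=F — not both ✓
  (7) {a, w, r, q}: 1 true — at least one ✓
  (8) {a, c}: 1 true — exactly one ✓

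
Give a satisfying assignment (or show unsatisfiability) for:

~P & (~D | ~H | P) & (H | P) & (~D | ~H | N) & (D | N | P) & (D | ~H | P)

Case P = True:
  Clause (~P) is falsified — contradiction.
Case P = False:
  (H | P) forces H = True.
  (~D | ~H | P) forces D = False.
  Clause (D | ~H | P) is falsified — contradiction.
Both cases fail, so the formula is unsatisfiable.

Unsatisfiable — no assignment works.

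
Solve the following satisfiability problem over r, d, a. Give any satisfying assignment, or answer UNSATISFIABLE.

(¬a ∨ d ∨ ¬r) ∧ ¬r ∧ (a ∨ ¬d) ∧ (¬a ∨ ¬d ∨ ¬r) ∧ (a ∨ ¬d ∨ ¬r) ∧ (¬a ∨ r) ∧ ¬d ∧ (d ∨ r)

Unsatisfiable

Case d = True:
  Clause (¬d) is falsified — contradiction.
Case d = False:
  (¬r) forces r = False.
  Clause (d ∨ r) is falsified — contradiction.
Both cases fail, so the formula is unsatisfiable.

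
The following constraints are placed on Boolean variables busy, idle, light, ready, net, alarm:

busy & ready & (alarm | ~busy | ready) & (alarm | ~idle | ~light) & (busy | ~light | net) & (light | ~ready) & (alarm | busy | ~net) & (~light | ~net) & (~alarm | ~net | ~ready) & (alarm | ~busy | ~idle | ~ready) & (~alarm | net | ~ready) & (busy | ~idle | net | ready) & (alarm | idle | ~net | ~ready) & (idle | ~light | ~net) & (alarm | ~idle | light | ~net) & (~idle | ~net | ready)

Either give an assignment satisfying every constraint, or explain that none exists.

Unit clause (busy) forces busy = True.
Unit clause (ready) forces ready = True.
In (light | ~ready) only light is left, so light = True.
In (~light | ~net) only ~net is left, so net = False.
In (~alarm | net | ~ready) only ~alarm is left, so alarm = False.
In (alarm | ~idle | ~light) only ~idle is left, so idle = False.
All clauses satisfied.

busy=T, idle=F, light=T, ready=T, net=F, alarm=F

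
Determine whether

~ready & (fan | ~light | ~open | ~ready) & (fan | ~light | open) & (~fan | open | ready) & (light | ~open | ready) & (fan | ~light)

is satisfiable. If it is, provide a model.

Unit clause (~ready) forces ready = False.
Set open = True.
  then (light | ~open | ready) forces light = True.
  then (fan | ~light) forces fan = True.
Check each clause:
  (~ready): ~ready holds.
  (fan | ~light | ~open | ~ready): fan holds.
  (fan | ~light | open): fan holds.
  (~fan | open | ready): open holds.
  (light | ~open | ready): light holds.
  (fan | ~light): fan holds.
All clauses satisfied.

open: True, ready: False, light: True, fan: True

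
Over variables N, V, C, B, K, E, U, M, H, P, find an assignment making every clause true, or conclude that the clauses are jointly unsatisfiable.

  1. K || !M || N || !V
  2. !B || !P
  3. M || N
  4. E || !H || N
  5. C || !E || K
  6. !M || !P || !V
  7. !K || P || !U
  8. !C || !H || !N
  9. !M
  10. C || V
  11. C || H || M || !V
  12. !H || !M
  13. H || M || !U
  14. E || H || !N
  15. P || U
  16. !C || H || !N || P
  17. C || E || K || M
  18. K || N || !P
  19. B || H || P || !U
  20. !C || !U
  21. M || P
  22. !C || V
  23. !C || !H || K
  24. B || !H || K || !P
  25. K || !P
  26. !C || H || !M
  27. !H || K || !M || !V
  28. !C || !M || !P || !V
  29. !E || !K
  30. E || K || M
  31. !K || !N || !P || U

Unit clause (!M) forces M = False.
In (M || P) only P is left, so P = True.
In (K || !P) only K is left, so K = True.
In (!E || !K) only !E is left, so E = False.
In (!B || !P) only !B is left, so B = False.
In (M || N) only N is left, so N = True.
In (E || H || !N) only H is left, so H = True.
In (!K || !N || !P || U) only U is left, so U = True.
In (!C || !H || !N) only !C is left, so C = False.
In (C || V) only V is left, so V = True.
All clauses satisfied.

N = True; V = True; C = False; B = False; K = True; E = False; U = True; M = False; H = True; P = True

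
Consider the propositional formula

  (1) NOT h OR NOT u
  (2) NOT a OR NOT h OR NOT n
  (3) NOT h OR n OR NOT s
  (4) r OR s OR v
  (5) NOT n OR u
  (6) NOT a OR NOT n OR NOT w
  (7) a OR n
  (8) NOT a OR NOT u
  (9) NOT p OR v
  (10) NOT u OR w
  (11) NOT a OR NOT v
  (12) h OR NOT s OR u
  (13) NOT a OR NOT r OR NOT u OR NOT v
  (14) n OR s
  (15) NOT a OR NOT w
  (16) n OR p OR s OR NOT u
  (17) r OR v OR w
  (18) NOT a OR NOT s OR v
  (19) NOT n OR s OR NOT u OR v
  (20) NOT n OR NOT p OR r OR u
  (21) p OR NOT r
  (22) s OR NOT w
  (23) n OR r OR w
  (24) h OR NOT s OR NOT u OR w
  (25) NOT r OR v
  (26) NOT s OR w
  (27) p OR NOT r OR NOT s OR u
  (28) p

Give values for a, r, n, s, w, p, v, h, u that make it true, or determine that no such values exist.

a: False, r: False, n: True, s: True, w: True, p: True, v: True, h: False, u: True

Unit clause (p) forces p = True.
In (NOT p OR v) only v is left, so v = True.
In (NOT a OR NOT v) only NOT a is left, so a = False.
In (a OR n) only n is left, so n = True.
In (NOT n OR u) only u is left, so u = True.
In (NOT u OR w) only w is left, so w = True.
In (s OR NOT w) only s is left, so s = True.
In (NOT h OR NOT u) only NOT h is left, so h = False.
Set r = False.
All clauses satisfied.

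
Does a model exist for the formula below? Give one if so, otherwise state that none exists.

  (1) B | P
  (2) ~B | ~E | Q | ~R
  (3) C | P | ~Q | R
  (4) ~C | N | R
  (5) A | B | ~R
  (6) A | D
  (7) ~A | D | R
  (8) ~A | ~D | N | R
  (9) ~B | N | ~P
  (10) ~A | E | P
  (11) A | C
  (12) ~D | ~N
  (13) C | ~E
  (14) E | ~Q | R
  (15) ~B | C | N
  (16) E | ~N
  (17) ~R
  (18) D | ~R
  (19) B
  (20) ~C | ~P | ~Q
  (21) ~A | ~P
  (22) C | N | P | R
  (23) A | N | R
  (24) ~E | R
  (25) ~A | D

Unsatisfiable

Case D = True:
  (~D | ~N) forces N = False.
  (~R) forces R = False.
  (~C | N | R) forces C = False.
  (~A | ~D | N | R) forces A = False.
  Clause (A | C) is falsified — contradiction.
Case D = False:
  (A | D) forces A = True.
  Clause (~A | D) is falsified — contradiction.
Both cases fail, so the formula is unsatisfiable.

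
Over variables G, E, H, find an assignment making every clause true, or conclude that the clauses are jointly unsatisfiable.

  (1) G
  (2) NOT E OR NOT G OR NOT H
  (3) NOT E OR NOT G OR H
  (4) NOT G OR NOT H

G = True, E = False, H = False

Unit clause (G) forces G = True.
In (NOT G OR NOT H) only NOT H is left, so H = False.
In (NOT E OR NOT G OR H) only NOT E is left, so E = False.
All clauses satisfied.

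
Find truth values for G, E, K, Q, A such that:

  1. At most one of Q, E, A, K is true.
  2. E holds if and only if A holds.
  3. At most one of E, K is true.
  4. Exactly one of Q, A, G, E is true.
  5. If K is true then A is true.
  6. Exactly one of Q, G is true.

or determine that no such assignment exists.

G = False, E = False, K = False, Q = True, A = False

  (1) {Q, E, A, K}: 1 true — at most one ✓
  (2) E=F, A=F — same ✓
  (3) {E, K}: 0 true — at most one ✓
  (4) {Q, A, G, E}: 1 true — exactly one ✓
  (5) K=F ⇒ A: vacuous ✓
  (6) {Q, G}: 1 true — exactly one ✓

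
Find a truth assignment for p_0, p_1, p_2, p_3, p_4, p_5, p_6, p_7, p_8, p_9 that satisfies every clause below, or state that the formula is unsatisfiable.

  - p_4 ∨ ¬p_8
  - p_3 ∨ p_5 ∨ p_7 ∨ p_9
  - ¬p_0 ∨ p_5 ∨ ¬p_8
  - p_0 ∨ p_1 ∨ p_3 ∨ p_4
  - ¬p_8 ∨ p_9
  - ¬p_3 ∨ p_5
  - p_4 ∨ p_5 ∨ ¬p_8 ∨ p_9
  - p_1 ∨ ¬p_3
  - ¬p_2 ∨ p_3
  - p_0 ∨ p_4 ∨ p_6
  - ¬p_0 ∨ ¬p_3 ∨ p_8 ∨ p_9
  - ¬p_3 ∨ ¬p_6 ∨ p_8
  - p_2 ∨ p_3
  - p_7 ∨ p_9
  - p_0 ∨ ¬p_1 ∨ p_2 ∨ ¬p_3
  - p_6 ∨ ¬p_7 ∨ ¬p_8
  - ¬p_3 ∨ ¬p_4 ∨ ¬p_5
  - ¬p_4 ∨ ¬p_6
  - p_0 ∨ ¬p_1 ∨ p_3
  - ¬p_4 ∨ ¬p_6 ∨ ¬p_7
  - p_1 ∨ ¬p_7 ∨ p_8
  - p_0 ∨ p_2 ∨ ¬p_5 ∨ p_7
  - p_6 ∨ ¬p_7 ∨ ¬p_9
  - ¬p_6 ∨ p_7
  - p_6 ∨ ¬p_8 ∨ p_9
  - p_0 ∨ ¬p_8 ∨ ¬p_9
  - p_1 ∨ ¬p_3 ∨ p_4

Set p_0 = True.
Try p_1 = False:
  (p_1 ∨ ¬p_3) forces p_3 = False.
  (¬p_2 ∨ p_3) forces p_2 = False.
  clause (p_2 ∨ p_3) is falsified — backtrack.
So p_1 = True.
Set p_2 = True.
  then (¬p_2 ∨ p_3) forces p_3 = True.
  then (¬p_3 ∨ p_5) forces p_5 = True.
  then (¬p_3 ∨ ¬p_4 ∨ ¬p_5) forces p_4 = False.
  then (p_4 ∨ ¬p_8) forces p_8 = False.
  then (¬p_0 ∨ ¬p_3 ∨ p_8 ∨ p_9) forces p_9 = True.
  then (¬p_3 ∨ ¬p_6 ∨ p_8) forces p_6 = False.
  then (p_6 ∨ ¬p_7 ∨ ¬p_9) forces p_7 = False.
All clauses satisfied.

p_0 = True; p_1 = True; p_2 = True; p_3 = True; p_4 = False; p_5 = True; p_6 = False; p_7 = False; p_8 = False; p_9 = True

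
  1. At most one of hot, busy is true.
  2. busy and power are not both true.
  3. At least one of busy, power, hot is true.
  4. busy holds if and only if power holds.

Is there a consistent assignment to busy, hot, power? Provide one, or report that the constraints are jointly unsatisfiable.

busy=F; hot=T; power=F

  (1) {hot, busy}: 1 true — at most one ✓
  (2) busy=F, power=F — not both ✓
  (3) {busy, power, hot}: 1 true — at least one ✓
  (4) busy=F, power=F — same ✓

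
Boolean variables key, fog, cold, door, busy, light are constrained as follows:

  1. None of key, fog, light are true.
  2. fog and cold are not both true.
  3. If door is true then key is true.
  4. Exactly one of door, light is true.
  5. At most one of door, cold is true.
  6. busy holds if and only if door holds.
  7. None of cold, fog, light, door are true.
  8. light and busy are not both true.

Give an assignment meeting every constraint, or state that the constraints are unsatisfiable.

The formula is unsatisfiable.

Case door = True:
  Constraint (7) is violated (door=T) — contradiction.
Case door = False:
  (1) forces key = False.
  (1) forces fog = False.
  (1) forces light = False.
  Constraint (4) is violated (door=F, light=F) — contradiction.
Both cases fail — unsatisfiable.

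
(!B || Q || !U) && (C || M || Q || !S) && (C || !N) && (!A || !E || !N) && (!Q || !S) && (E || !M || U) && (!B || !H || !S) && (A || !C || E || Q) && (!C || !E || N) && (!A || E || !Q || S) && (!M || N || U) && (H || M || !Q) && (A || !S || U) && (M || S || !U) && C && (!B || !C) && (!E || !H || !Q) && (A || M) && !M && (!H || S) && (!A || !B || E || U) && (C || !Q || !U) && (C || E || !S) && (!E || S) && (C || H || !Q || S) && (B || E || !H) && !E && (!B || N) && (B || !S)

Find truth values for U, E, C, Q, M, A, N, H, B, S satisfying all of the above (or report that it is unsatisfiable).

Unit clause (C) forces C = True.
In (!B || !C) only !B is left, so B = False.
Unit clause (!M) forces M = False.
Unit clause (!E) forces E = False.
In (B || !S) only !S is left, so S = False.
In (M || S || !U) only !U is left, so U = False.
In (A || M) only A is left, so A = True.
In (!H || S) only !H is left, so H = False.
In (!A || E || !Q || S) only !Q is left, so Q = False.
Set N = False.
All clauses satisfied.

U: False, E: False, C: True, Q: False, M: False, A: True, N: False, H: False, B: False, S: False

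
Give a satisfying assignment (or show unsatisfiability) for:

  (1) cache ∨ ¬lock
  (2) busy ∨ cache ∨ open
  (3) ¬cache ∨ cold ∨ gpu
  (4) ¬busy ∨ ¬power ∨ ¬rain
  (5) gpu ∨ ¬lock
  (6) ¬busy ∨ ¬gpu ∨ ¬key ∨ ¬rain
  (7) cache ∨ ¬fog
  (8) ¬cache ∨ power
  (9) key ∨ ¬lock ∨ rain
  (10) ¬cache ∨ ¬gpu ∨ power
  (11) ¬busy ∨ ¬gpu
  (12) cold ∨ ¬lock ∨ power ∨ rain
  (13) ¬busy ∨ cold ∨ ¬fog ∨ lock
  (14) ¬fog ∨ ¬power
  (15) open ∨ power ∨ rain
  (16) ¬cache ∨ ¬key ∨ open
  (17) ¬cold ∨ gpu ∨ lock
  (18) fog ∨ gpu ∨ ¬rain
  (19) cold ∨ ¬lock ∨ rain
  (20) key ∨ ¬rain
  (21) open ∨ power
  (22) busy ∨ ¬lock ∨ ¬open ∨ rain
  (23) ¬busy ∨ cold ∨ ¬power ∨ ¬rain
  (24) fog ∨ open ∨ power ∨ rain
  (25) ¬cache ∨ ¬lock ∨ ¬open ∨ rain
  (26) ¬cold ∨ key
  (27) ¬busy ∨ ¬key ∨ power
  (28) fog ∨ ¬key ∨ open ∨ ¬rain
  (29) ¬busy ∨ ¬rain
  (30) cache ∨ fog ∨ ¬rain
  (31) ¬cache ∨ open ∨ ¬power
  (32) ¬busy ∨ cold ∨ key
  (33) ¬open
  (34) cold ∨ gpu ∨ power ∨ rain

cold = False, power = True, open = False, fog = False, lock = False, busy = True, rain = False, cache = False, gpu = False, key = True

Unit clause (¬open) forces open = False.
In (open ∨ power) only power is left, so power = True.
In (¬cache ∨ open ∨ ¬power) only ¬cache is left, so cache = False.
In (cache ∨ ¬lock) only ¬lock is left, so lock = False.
In (busy ∨ cache ∨ open) only busy is left, so busy = True.
In (¬busy ∨ ¬power ∨ ¬rain) only ¬rain is left, so rain = False.
In (cache ∨ ¬fog) only ¬fog is left, so fog = False.
In (¬busy ∨ ¬gpu) only ¬gpu is left, so gpu = False.
In (¬cold ∨ gpu ∨ lock) only ¬cold is left, so cold = False.
In (¬busy ∨ cold ∨ key) only key is left, so key = True.
All clauses satisfied.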